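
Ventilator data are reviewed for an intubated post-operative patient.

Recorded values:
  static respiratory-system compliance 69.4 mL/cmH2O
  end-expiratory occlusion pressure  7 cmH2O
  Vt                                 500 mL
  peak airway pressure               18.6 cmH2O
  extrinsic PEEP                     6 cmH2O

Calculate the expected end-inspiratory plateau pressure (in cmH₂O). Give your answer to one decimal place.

End-expiratory occlusion gives total PEEP = 7 cmH2O (intrinsic PEEP = 7 − 6 = 1). Use total PEEP for the elastic gradient.
Pplat = PEEPtotal + Vt / Cstat = 7 + 500 / 69.4 = 7 + 7.205 = 14.205 cmH2O.

14.2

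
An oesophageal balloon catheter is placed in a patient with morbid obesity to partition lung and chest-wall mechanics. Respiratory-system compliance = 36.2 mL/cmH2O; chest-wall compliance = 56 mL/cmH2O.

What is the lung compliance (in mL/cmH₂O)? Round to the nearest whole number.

1/CL = 1/Crs − 1/Ccw.
1/CL = 1/36.2 − 1/56 = 0.009767.
CL = 102.39 mL/cmH2O.

102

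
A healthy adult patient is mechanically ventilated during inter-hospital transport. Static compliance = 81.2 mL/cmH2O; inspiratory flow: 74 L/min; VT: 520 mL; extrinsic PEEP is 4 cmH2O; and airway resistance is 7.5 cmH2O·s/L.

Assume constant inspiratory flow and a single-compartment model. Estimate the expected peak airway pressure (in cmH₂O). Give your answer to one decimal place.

19.7

Flow: 74 L/min ÷ 60 = 1.2333 L/s.
Equation of motion (constant flow): PIP = Vt/C + R·V̇ + PEEP.
PIP = 520/81.2 + 7.5×1.2333 + 4 = 6.404 + 9.25 + 4 = 19.654 cmH2O.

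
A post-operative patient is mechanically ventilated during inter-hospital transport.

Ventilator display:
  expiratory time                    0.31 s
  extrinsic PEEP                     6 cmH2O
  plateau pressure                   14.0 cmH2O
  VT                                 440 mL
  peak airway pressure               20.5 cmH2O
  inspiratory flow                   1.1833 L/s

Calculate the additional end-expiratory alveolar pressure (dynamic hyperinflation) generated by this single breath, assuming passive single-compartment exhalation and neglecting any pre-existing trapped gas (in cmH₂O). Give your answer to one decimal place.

R = (PIP − Pplat)/V̇ = (20.5 − 14.0) / 1.1833 = 6.5/1.1833 = 5.493 cmH2O·s/L.
C = Vt/(Pplat − PEEP) = 440.0 / (14.0 − 6) = 440.0/8.0 = 55.0 mL/cmH2O.
τ = R × C = 5.493 × 0.055 L/cmH2O = 0.3021 s.
Fraction remaining = e^(−Te/τ) = e^(−0.31/0.3021) = 0.3584; trapped volume = 440.0 × 0.3584 = 157.7 mL.
Additional alveolar pressure from trapping ≈ V_trapped / C = 157.7 / 55.0 = 2.867 cmH2O.

2.9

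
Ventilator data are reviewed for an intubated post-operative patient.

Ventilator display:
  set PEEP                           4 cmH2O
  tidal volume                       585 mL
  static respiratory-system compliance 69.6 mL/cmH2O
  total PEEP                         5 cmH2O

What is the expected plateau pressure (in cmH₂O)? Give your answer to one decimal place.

End-expiratory occlusion gives total PEEP = 5 cmH2O (intrinsic PEEP = 5 − 4 = 1). Use total PEEP for the elastic gradient.
Pplat = PEEPtotal + Vt / Cstat = 5 + 585 / 69.6 = 5 + 8.405 = 13.405 cmH2O.

13.4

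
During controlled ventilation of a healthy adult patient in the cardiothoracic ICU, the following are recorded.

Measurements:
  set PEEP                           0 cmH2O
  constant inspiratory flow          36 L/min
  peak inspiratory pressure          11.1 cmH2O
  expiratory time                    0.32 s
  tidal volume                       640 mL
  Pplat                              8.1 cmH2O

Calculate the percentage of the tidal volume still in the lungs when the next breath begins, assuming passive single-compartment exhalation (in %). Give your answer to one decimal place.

Flow: 36 L/min ÷ 60 = 0.6 L/s.
R = (PIP − Pplat)/V̇ = (11.1 − 8.1) / 0.6 = 3.0/0.6 = 5.0 cmH2O·s/L.
C = Vt/(Pplat − PEEP) = 640.0 / (8.1 − 0) = 640.0/8.1 = 79.012 mL/cmH2O.
τ = R × C = 5.0 × 0.07901 L/cmH2O = 0.3951 s.
Fraction remaining at end-expiration = e^(−Te/τ) = e^(−0.32/0.3951) = 0.4449 → 44.49%.

44.5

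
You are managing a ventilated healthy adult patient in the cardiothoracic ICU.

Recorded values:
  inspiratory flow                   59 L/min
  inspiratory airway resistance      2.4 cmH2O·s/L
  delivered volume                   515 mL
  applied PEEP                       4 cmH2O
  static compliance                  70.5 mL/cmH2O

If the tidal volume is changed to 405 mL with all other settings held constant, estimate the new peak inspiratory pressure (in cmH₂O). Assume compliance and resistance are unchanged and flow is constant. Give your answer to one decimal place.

Flow: 59 L/min ÷ 60 = 0.9833 L/s.
PIP = Vt/C + R·V̇ + PEEP (constant-flow equation of motion).
Only the elastic term changes: ΔPIP = ΔVt / C = (405 − 515) / 70.5 = -1.56 cmH2O.
Original PIP = 515/70.5 + 2.4×0.9833 + 4 = 13.665 cmH2O; new PIP = 13.665 + (-1.56) = 12.105 cmH2O.

12.1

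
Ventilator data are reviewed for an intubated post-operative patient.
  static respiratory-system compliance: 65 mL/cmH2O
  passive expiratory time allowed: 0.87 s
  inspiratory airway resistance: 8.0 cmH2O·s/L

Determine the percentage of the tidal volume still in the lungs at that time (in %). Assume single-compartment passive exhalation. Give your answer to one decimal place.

18.8

τ = R × C = 8.0 × 65 mL/cmH2O = 8.0 × 0.065 L/cmH2O = 0.52 s.
Passive exhalation: V(t)/V₀ = e^(−t/τ) = e^(−0.87/0.52) = 0.1877.
Fraction remaining = 0.1877 → 18.77%.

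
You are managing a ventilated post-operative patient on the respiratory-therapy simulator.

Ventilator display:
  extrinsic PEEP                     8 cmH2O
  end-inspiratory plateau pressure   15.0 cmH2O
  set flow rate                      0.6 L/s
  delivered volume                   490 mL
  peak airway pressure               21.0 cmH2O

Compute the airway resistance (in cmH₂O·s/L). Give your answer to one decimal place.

10.0

Raw = (PIP − Pplat) / flow = (21.0 − 15.0) / 0.6 = 6.0 / 0.6 = 10.0 cmH2O·s/L.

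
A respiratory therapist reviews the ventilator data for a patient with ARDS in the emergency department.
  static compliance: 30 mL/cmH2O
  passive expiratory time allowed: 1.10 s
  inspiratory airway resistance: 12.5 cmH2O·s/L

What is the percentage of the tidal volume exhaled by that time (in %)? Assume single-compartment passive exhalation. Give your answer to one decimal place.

94.7

τ = R × C = 12.5 × 30 mL/cmH2O = 12.5 × 0.030 L/cmH2O = 0.375 s.
Passive exhalation: V(t)/V₀ = e^(−t/τ) = e^(−1.10/0.375) = 0.05322.
Fraction exhaled = 1 − 0.05322 = 0.9468 → 94.68%.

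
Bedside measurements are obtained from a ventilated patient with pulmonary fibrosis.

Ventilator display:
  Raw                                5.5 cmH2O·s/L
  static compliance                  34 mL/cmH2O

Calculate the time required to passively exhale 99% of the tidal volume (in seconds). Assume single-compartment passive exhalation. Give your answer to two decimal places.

τ = R × C = 5.5 × 34 mL/cmH2O = 5.5 × 0.034 L/cmH2O = 0.187 s.
Exhaled fraction f = 1 − e^(−t/τ) → t = −τ·ln(1 − f) = −0.187·ln(0.01) = 0.8612 s.

0.86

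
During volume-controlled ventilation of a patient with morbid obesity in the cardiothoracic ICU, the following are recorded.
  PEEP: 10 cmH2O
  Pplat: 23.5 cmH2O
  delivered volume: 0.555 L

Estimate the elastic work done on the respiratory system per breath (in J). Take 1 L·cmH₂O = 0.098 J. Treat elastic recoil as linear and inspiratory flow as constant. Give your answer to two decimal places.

0.37

Elastic work ≈ ½ × (Pplat − PEEP) × Vt = 0.5 × (23.5 − 10) × 0.555 L = 0.5 × 13.5 × 0.555 = 3.746 L·cmH2O.
× 0.098 J/(L·cmH2O) → 0.3671 J.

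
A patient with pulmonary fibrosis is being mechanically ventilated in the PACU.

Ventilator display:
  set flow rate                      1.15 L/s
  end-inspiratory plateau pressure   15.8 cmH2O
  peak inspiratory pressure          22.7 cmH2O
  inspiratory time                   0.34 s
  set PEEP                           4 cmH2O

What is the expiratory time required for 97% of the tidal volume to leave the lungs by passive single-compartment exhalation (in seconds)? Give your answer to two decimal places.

0.70

Vt = flow × Ti = 1.15 L/s × 0.34 s × 1000 mL/L = 391.0 mL.
R = (PIP − Pplat)/V̇ = (22.7 − 15.8) / 1.15 = 6.9/1.15 = 6.0 cmH2O·s/L.
C = Vt/(Pplat − PEEP) = 391.0 / (15.8 − 4) = 391.0/11.8 = 33.136 mL/cmH2O.
τ = R × C = 6.0 × 0.03314 L/cmH2O = 0.1988 s.
t = −τ·ln(1 − 0.97) = −0.1988·ln(0.03) = 0.6971 s.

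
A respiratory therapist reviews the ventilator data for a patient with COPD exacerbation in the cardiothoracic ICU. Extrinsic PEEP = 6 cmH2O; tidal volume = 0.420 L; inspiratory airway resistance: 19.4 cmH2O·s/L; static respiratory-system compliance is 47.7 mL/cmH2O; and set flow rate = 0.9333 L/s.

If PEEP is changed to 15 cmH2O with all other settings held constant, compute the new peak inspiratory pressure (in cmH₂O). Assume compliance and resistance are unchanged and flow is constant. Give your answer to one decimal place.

PIP = Vt/C + R·V̇ + PEEP (constant-flow equation of motion).
Only the baseline term changes: ΔPIP = ΔPEEP = 15 − 6 = 9.0 cmH2O.
Original PIP = 420/47.7 + 19.4×0.9333 + 6 = 32.911 cmH2O; new PIP = 32.911 + (9.0) = 41.911 cmH2O.

41.9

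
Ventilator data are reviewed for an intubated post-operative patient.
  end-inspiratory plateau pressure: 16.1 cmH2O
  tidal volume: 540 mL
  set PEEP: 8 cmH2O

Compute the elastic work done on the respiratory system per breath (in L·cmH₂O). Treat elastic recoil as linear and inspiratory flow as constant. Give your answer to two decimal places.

Elastic work ≈ ½ × (Pplat − PEEP) × Vt = 0.5 × (16.1 − 8) × 0.540 L = 0.5 × 8.1 × 0.540 = 2.187 L·cmH2O.

2.19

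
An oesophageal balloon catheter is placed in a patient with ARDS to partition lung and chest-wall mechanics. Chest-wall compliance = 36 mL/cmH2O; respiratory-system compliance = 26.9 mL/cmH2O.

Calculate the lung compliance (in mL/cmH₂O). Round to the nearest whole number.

1/CL = 1/Crs − 1/Ccw.
1/CL = 1/26.9 − 1/36 = 0.009397.
CL = 106.42 mL/cmH2O.

106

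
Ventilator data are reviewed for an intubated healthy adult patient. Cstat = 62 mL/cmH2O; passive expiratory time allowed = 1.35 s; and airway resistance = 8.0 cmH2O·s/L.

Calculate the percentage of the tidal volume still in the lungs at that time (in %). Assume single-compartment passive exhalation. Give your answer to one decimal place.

τ = R × C = 8.0 × 62 mL/cmH2O = 8.0 × 0.062 L/cmH2O = 0.496 s.
Passive exhalation: V(t)/V₀ = e^(−t/τ) = e^(−1.35/0.496) = 0.06576.
Fraction remaining = 0.06576 → 6.576%.

6.6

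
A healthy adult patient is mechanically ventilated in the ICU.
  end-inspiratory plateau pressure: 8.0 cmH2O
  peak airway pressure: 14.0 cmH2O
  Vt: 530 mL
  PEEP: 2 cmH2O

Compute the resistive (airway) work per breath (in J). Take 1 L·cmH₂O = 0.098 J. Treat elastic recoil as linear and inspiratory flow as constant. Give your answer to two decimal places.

With constant inspiratory flow the resistive pressure is constant at PIP − Pplat = 14.0 − 8.0 = 6.0 cmH2O, so resistive work = 6.0 × 0.530 = 3.18 L·cmH2O.
× 0.098 J/(L·cmH2O) → 0.3116 J.

0.31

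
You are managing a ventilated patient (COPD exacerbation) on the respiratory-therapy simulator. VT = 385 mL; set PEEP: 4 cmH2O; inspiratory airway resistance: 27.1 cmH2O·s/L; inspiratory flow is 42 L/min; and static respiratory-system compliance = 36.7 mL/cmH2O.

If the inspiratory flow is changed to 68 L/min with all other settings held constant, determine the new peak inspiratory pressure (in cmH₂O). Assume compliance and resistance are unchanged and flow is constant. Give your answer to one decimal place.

Flow: 42 L/min ÷ 60 = 0.7 L/s.
New flow: 68 L/min ÷ 60 = 1.1333 L/s.
PIP = Vt/C + R·V̇ + PEEP (constant-flow equation of motion).
Only the resistive term changes: ΔPIP = R × ΔV̇ = 27.1 × (1.1333 − 0.7) = 27.1 × 0.4333 = 11.742 cmH2O.
Original PIP = 385/36.7 + 27.1×0.7 + 4 = 33.46 cmH2O; new PIP = 33.46 + (11.742) = 45.202 cmH2O.

45.2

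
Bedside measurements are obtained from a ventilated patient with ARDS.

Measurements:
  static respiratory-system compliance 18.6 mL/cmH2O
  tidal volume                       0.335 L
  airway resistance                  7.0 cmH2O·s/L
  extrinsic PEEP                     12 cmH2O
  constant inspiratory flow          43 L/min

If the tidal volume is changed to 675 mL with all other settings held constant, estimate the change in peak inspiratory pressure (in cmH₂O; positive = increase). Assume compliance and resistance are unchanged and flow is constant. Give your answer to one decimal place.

PIP = Vt/C + R·V̇ + PEEP (constant-flow equation of motion).
Only the elastic term changes: ΔPIP = ΔVt / C = (675 − 335) / 18.6 = 18.28 cmH2O.

18.3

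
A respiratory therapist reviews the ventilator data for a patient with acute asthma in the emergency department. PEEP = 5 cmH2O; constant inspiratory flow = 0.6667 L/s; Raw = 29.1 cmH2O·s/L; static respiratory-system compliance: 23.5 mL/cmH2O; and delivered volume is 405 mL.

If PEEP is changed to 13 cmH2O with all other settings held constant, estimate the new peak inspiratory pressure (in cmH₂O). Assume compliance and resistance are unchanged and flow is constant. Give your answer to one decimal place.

PIP = Vt/C + R·V̇ + PEEP (constant-flow equation of motion).
Only the baseline term changes: ΔPIP = ΔPEEP = 13 − 5 = 8.0 cmH2O.
Original PIP = 405/23.5 + 29.1×0.6667 + 5 = 41.635 cmH2O; new PIP = 41.635 + (8.0) = 49.635 cmH2O.

49.6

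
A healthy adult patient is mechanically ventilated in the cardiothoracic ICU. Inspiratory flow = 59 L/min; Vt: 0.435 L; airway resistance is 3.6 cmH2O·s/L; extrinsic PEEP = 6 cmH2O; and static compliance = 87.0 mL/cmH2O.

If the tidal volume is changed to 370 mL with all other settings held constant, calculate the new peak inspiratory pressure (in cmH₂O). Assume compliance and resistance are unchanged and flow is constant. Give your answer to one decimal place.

13.8

Flow: 59 L/min ÷ 60 = 0.9833 L/s.
PIP = Vt/C + R·V̇ + PEEP (constant-flow equation of motion).
Only the elastic term changes: ΔPIP = ΔVt / C = (370 − 435) / 87.0 = -0.7471 cmH2O.
Original PIP = 435/87.0 + 3.6×0.9833 + 6 = 14.54 cmH2O; new PIP = 14.54 + (-0.7471) = 13.793 cmH2O.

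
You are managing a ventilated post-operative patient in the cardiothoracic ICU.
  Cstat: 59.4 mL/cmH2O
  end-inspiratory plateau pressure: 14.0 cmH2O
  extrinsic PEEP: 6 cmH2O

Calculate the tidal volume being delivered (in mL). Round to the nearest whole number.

Vt = Cstat × (Pplat − PEEP) = 59.4 × (14.0 − 6) = 59.4 × 8.0 = 475.2 mL.

475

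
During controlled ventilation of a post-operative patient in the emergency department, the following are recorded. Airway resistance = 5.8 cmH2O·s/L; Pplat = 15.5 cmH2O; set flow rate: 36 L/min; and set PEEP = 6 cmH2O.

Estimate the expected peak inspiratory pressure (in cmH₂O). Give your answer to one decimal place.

Flow: 36 L/min ÷ 60 = 0.6 L/s.
PIP = Pplat + Raw × flow = 15.5 + 5.8 × 0.6 = 15.5 + 3.48 = 18.98 cmH2O.

19.0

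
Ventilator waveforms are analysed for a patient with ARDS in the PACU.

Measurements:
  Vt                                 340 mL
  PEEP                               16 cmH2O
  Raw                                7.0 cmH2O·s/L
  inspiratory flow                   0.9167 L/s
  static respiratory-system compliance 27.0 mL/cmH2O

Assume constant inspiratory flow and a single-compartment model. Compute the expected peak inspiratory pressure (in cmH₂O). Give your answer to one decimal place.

Equation of motion (constant flow): PIP = Vt/C + R·V̇ + PEEP.
PIP = 340/27.0 + 7.0×0.9167 + 16 = 12.593 + 6.417 + 16 = 35.01 cmH2O.

35.0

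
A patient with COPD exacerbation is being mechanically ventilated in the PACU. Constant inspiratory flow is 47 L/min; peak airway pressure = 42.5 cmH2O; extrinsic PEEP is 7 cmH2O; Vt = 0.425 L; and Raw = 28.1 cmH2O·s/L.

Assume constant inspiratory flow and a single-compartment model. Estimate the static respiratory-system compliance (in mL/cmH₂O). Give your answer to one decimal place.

Flow: 47 L/min ÷ 60 = 0.7833 L/s.
Equation of motion (constant flow): PIP = Vt/C + R·V̇ + PEEP.
Vt/C = PIP − R·V̇ − PEEP = 42.5 − 28.1×0.7833 − 7 = 42.5 − 22.011 − 7 = 13.489 cmH2O.
C = Vt / 13.489 = 425 / 13.489 = 31.507 mL/cmH2O.

31.5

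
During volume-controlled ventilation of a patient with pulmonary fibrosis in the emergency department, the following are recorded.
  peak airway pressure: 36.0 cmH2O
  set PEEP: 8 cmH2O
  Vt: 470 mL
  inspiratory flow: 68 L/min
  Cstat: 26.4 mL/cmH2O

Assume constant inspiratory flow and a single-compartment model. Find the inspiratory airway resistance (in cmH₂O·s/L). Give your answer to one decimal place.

Flow: 68 L/min ÷ 60 = 1.1333 L/s.
Equation of motion (constant flow): PIP = Vt/C + R·V̇ + PEEP.
R·V̇ = PIP − Vt/C − PEEP = 36.0 − 470/26.4 − 8 = 36.0 − 17.803 − 8 = 10.197 cmH2O.
R = 10.197 / 1.1333 = 8.998 cmH2O·s/L.

9.0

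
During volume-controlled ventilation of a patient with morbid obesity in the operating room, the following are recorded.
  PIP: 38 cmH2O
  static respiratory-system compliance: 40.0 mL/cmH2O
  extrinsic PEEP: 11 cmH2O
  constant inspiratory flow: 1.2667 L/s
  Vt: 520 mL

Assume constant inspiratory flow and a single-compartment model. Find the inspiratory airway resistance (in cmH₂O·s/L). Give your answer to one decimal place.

Equation of motion (constant flow): PIP = Vt/C + R·V̇ + PEEP.
R·V̇ = PIP − Vt/C − PEEP = 38 − 520/40.0 − 11 = 38 − 13.0 − 11 = 14.0 cmH2O.
R = 14.0 / 1.2667 = 11.052 cmH2O·s/L.

11.1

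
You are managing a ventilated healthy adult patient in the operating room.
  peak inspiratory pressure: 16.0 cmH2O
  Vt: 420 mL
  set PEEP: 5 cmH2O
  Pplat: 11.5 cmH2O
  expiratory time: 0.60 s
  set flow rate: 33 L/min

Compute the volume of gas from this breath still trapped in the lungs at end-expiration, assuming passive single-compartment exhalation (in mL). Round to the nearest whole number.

Flow: 33 L/min ÷ 60 = 0.55 L/s.
R = (PIP − Pplat)/V̇ = (16.0 − 11.5) / 0.55 = 4.5/0.55 = 8.182 cmH2O·s/L.
C = Vt/(Pplat − PEEP) = 420.0 / (11.5 − 5) = 420.0/6.5 = 64.615 mL/cmH2O.
τ = R × C = 8.182 × 0.06462 L/cmH2O = 0.5287 s.
Fraction remaining = e^(−Te/τ) = e^(−0.60/0.5287) = 0.3215.
Trapped volume = 420.0 × 0.3215 = 135.03 mL.

135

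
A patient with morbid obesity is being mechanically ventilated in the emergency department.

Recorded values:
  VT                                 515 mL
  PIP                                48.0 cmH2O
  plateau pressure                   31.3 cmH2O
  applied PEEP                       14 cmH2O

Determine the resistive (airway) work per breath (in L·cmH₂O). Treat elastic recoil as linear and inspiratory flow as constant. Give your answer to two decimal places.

8.60

With constant inspiratory flow the resistive pressure is constant at PIP − Pplat = 48.0 − 31.3 = 16.7 cmH2O, so resistive work = 16.7 × 0.515 = 8.601 L·cmH2O.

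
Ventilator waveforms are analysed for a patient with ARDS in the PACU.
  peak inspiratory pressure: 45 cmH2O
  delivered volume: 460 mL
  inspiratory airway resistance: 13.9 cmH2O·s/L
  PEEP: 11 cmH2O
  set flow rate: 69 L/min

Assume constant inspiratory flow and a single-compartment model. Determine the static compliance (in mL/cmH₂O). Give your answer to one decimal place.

Flow: 69 L/min ÷ 60 = 1.15 L/s.
Equation of motion (constant flow): PIP = Vt/C + R·V̇ + PEEP.
Vt/C = PIP − R·V̇ − PEEP = 45 − 13.9×1.15 − 11 = 45 − 15.985 − 11 = 18.015 cmH2O.
C = Vt / 18.015 = 460 / 18.015 = 25.534 mL/cmH2O.

25.5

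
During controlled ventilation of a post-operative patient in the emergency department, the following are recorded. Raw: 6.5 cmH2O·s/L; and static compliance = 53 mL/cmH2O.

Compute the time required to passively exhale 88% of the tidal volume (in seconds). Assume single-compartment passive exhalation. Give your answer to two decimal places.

τ = R × C = 6.5 × 53 mL/cmH2O = 6.5 × 0.053 L/cmH2O = 0.3445 s.
Exhaled fraction f = 1 − e^(−t/τ) → t = −τ·ln(1 − f) = −0.3445·ln(0.12) = 0.7304 s.

0.73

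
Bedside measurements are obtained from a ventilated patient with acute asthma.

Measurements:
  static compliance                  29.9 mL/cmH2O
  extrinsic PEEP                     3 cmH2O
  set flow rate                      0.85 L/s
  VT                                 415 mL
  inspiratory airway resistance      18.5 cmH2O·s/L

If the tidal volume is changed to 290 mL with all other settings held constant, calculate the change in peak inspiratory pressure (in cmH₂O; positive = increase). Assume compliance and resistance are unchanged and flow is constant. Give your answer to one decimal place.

PIP = Vt/C + R·V̇ + PEEP (constant-flow equation of motion).
Only the elastic term changes: ΔPIP = ΔVt / C = (290 − 415) / 29.9 = -4.181 cmH2O.

-4.2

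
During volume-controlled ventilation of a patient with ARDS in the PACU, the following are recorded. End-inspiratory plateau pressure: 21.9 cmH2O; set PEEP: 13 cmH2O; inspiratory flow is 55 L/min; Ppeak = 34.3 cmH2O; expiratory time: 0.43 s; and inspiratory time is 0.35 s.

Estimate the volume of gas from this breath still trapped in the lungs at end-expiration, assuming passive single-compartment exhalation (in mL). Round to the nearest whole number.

133

Flow: 55 L/min ÷ 60 = 0.9167 L/s.
Vt = flow × Ti = 0.9167 L/s × 0.35 s × 1000 mL/L = 320.85 mL.
R = (PIP − Pplat)/V̇ = (34.3 − 21.9) / 0.9167 = 12.4/0.9167 = 13.527 cmH2O·s/L.
C = Vt/(Pplat − PEEP) = 320.85 / (21.9 − 13) = 320.85/8.9 = 36.051 mL/cmH2O.
τ = R × C = 13.527 × 0.03605 L/cmH2O = 0.4876 s.
Fraction remaining = e^(−Te/τ) = e^(−0.43/0.4876) = 0.414.
Trapped volume = 320.85 × 0.414 = 132.83 mL.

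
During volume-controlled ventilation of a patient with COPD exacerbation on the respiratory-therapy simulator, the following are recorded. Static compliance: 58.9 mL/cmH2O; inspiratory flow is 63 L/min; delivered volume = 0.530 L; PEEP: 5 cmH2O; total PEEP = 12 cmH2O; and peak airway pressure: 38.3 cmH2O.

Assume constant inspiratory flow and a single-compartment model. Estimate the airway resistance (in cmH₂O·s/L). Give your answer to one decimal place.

16.5

Flow: 63 L/min ÷ 60 = 1.05 L/s.
Total PEEP = 12 cmH2O (set 5 + intrinsic 7); this is the baseline alveolar pressure.
Equation of motion (constant flow): PIP = Vt/C + R·V̇ + PEEP.
R·V̇ = PIP − Vt/C − PEEP = 38.3 − 530/58.9 − 12 = 38.3 − 8.998 − 12 = 17.302 cmH2O.
R = 17.302 / 1.05 = 16.478 cmH2O·s/L.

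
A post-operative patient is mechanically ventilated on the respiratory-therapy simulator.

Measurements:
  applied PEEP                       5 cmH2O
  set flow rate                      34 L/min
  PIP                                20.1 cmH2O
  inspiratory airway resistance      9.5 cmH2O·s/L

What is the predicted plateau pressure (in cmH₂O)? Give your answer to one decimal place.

Flow: 34 L/min ÷ 60 = 0.5667 L/s.
Pplat = PIP − Raw × flow = 20.1 − 9.5 × 0.5667 = 20.1 − 5.384 = 14.716 cmH2O.

14.7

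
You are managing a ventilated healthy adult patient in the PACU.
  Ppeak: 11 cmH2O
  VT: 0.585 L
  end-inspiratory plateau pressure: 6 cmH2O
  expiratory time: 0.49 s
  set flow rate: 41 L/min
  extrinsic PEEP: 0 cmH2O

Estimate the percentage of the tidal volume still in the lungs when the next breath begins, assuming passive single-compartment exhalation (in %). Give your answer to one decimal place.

50.3

Flow: 41 L/min ÷ 60 = 0.6833 L/s.
R = (PIP − Pplat)/V̇ = (11 − 6) / 0.6833 = 5.0/0.6833 = 7.317 cmH2O·s/L.
C = Vt/(Pplat − PEEP) = 585.0 / (6 − 0) = 585.0/6.0 = 97.5 mL/cmH2O.
τ = R × C = 7.317 × 0.0975 L/cmH2O = 0.7134 s.
Fraction remaining at end-expiration = e^(−Te/τ) = e^(−0.49/0.7134) = 0.5032 → 50.32%.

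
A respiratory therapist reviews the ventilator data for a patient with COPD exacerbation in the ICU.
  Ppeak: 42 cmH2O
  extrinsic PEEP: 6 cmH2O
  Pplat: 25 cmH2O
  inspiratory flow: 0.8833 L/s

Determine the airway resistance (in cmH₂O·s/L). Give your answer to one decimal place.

Raw = (PIP − Pplat) / flow = (42 − 25) / 0.8833 = 17.0 / 0.8833 = 19.246 cmH2O·s/L.

19.2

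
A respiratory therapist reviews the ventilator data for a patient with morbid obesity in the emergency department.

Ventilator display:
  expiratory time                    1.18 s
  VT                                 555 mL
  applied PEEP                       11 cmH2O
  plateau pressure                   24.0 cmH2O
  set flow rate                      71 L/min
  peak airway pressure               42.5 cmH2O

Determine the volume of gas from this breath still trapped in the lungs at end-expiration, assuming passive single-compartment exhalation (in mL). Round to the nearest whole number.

Flow: 71 L/min ÷ 60 = 1.1833 L/s.
R = (PIP − Pplat)/V̇ = (42.5 − 24.0) / 1.1833 = 18.5/1.1833 = 15.634 cmH2O·s/L.
C = Vt/(Pplat − PEEP) = 555.0 / (24.0 − 11) = 555.0/13.0 = 42.692 mL/cmH2O.
τ = R × C = 15.634 × 0.04269 L/cmH2O = 0.6674 s.
Fraction remaining = e^(−Te/τ) = e^(−1.18/0.6674) = 0.1707.
Trapped volume = 555.0 × 0.1707 = 94.739 mL.

95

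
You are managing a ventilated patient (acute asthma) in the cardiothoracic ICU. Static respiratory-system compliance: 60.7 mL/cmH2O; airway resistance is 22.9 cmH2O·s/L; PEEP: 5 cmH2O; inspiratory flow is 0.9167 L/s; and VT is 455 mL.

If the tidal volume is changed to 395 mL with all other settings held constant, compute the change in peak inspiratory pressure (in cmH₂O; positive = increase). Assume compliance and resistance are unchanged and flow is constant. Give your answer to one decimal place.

PIP = Vt/C + R·V̇ + PEEP (constant-flow equation of motion).
Only the elastic term changes: ΔPIP = ΔVt / C = (395 − 455) / 60.7 = -0.9885 cmH2O.

-1.0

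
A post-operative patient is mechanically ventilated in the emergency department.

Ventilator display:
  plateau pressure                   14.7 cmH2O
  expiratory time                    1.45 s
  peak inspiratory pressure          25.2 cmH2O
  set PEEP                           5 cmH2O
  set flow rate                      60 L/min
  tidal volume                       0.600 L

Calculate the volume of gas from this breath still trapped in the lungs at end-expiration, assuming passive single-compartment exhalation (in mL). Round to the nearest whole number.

64

Flow: 60 L/min ÷ 60 = 1 L/s.
R = (PIP − Pplat)/V̇ = (25.2 − 14.7) / 1 = 10.5/1 = 10.5 cmH2O·s/L.
C = Vt/(Pplat − PEEP) = 600.0 / (14.7 − 5) = 600.0/9.7 = 61.856 mL/cmH2O.
τ = R × C = 10.5 × 0.06186 L/cmH2O = 0.6495 s.
Fraction remaining = e^(−Te/τ) = e^(−1.45/0.6495) = 0.1073.
Trapped volume = 600.0 × 0.1073 = 64.38 mL.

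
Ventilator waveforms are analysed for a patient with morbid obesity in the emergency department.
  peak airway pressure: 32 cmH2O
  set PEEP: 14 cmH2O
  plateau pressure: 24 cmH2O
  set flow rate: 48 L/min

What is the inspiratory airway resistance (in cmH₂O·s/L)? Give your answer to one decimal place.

10.0

Flow: 48 L/min ÷ 60 = 0.8 L/s.
Raw = (PIP − Pplat) / flow = (32 − 24) / 0.8 = 8.0 / 0.8 = 10.0 cmH2O·s/L.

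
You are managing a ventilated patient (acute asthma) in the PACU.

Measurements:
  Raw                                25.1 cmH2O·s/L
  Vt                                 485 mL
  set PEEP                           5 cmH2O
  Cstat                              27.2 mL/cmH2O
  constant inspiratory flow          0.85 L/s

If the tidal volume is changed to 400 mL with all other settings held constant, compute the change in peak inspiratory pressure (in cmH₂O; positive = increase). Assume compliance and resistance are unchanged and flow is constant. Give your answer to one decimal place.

PIP = Vt/C + R·V̇ + PEEP (constant-flow equation of motion).
Only the elastic term changes: ΔPIP = ΔVt / C = (400 − 485) / 27.2 = -3.125 cmH2O.

-3.1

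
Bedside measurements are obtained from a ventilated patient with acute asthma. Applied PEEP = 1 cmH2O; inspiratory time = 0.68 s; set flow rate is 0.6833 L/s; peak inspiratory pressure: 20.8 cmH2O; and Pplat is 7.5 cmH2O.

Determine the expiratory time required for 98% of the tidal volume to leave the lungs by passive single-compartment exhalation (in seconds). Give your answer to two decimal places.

Vt = flow × Ti = 0.6833 L/s × 0.68 s × 1000 mL/L = 464.64 mL.
R = (PIP − Pplat)/V̇ = (20.8 − 7.5) / 0.6833 = 13.3/0.6833 = 19.464 cmH2O·s/L.
C = Vt/(Pplat − PEEP) = 464.64 / (7.5 − 1) = 464.64/6.5 = 71.483 mL/cmH2O.
τ = R × C = 19.464 × 0.07148 L/cmH2O = 1.391 s.
t = −τ·ln(1 − 0.98) = −1.391·ln(0.02) = 5.442 s.

5.44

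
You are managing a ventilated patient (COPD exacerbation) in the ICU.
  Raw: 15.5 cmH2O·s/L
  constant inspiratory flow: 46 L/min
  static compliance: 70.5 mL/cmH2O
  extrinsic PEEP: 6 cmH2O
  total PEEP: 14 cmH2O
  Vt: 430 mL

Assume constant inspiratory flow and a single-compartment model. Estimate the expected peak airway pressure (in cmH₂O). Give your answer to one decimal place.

32.0

Flow: 46 L/min ÷ 60 = 0.7667 L/s.
Total PEEP = 14 cmH2O (set 6 + intrinsic 8); this is the baseline alveolar pressure.
Equation of motion (constant flow): PIP = Vt/C + R·V̇ + PEEP.
PIP = 430/70.5 + 15.5×0.7667 + 14 = 6.099 + 11.884 + 14 = 31.983 cmH2O.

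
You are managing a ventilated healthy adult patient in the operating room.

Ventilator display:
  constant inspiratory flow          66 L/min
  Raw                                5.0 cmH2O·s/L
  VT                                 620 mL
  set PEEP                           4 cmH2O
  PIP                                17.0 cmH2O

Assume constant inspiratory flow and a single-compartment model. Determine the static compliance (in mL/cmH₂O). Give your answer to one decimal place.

Flow: 66 L/min ÷ 60 = 1.1 L/s.
Equation of motion (constant flow): PIP = Vt/C + R·V̇ + PEEP.
Vt/C = PIP − R·V̇ − PEEP = 17.0 − 5.0×1.1 − 4 = 17.0 − 5.5 − 4 = 7.5 cmH2O.
C = Vt / 7.5 = 620 / 7.5 = 82.667 mL/cmH2O.

82.7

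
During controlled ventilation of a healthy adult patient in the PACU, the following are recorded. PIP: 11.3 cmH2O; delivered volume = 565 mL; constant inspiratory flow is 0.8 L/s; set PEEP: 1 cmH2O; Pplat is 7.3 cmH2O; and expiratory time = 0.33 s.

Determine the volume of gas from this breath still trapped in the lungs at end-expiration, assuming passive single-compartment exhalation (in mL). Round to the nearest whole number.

271

R = (PIP − Pplat)/V̇ = (11.3 − 7.3) / 0.8 = 4.0/0.8 = 5.0 cmH2O·s/L.
C = Vt/(Pplat − PEEP) = 565.0 / (7.3 − 1) = 565.0/6.3 = 89.683 mL/cmH2O.
τ = R × C = 5.0 × 0.08968 L/cmH2O = 0.4484 s.
Fraction remaining = e^(−Te/τ) = e^(−0.33/0.4484) = 0.4791.
Trapped volume = 565.0 × 0.4791 = 270.69 mL.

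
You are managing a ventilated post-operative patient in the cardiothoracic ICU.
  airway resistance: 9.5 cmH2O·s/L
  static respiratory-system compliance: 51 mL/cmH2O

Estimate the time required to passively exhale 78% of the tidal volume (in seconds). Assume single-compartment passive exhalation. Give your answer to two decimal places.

τ = R × C = 9.5 × 51 mL/cmH2O = 9.5 × 0.051 L/cmH2O = 0.4845 s.
Exhaled fraction f = 1 − e^(−t/τ) → t = −τ·ln(1 − f) = −0.4845·ln(0.22) = 0.7336 s.

0.73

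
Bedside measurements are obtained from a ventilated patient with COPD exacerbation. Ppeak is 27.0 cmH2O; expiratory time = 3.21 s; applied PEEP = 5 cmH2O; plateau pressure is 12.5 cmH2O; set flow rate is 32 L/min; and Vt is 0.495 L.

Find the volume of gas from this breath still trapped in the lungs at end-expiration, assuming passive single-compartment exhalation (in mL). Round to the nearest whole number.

Flow: 32 L/min ÷ 60 = 0.5333 L/s.
R = (PIP − Pplat)/V̇ = (27.0 − 12.5) / 0.5333 = 14.5/0.5333 = 27.189 cmH2O·s/L.
C = Vt/(Pplat − PEEP) = 495.0 / (12.5 − 5) = 495.0/7.5 = 66.0 mL/cmH2O.
τ = R × C = 27.189 × 0.066 L/cmH2O = 1.794 s.
Fraction remaining = e^(−Te/τ) = e^(−3.21/1.794) = 0.1671.
Trapped volume = 495.0 × 0.1671 = 82.715 mL.

83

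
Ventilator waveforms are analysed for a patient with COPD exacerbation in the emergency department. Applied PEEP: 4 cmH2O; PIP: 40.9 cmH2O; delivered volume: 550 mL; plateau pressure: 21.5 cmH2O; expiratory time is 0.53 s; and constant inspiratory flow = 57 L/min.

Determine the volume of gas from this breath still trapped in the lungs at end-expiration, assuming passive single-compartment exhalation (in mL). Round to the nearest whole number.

Flow: 57 L/min ÷ 60 = 0.95 L/s.
R = (PIP − Pplat)/V̇ = (40.9 − 21.5) / 0.95 = 19.4/0.95 = 20.421 cmH2O·s/L.
C = Vt/(Pplat − PEEP) = 550.0 / (21.5 − 4) = 550.0/17.5 = 31.429 mL/cmH2O.
τ = R × C = 20.421 × 0.03143 L/cmH2O = 0.6418 s.
Fraction remaining = e^(−Te/τ) = e^(−0.53/0.6418) = 0.4379.
Trapped volume = 550.0 × 0.4379 = 240.85 mL.

241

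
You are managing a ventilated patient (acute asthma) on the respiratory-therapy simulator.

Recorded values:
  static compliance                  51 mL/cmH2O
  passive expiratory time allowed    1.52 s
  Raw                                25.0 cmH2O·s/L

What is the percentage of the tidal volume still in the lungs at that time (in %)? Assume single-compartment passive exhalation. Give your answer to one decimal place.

30.4

τ = R × C = 25.0 × 51 mL/cmH2O = 25.0 × 0.051 L/cmH2O = 1.275 s.
Passive exhalation: V(t)/V₀ = e^(−t/τ) = e^(−1.52/1.275) = 0.3036.
Fraction remaining = 0.3036 → 30.36%.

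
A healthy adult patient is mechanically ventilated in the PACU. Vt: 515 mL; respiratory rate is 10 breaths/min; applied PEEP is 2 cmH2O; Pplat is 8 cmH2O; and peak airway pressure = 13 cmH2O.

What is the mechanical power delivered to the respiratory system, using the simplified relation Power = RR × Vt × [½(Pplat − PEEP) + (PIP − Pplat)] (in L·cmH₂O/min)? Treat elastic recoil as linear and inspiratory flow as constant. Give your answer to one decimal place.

Per-breath work = Vt × [½(Pplat−PEEP) + (PIP−Pplat)] = 0.515 × [0.5×6.0 + 5.0] = 0.515 × 8.0 = 4.12 L·cmH2O.
Power = 10 × 4.12 = 41.2 L·cmH2O/min.

41.2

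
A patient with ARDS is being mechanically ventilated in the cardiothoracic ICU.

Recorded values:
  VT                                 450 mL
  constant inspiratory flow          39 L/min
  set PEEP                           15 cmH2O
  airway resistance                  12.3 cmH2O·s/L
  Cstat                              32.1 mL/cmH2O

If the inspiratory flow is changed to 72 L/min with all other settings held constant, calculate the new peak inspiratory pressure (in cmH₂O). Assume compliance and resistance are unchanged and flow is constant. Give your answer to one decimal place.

Flow: 39 L/min ÷ 60 = 0.65 L/s.
New flow: 72 L/min ÷ 60 = 1.2 L/s.
PIP = Vt/C + R·V̇ + PEEP (constant-flow equation of motion).
Only the resistive term changes: ΔPIP = R × ΔV̇ = 12.3 × (1.2 − 0.65) = 12.3 × 0.55 = 6.765 cmH2O.
Original PIP = 450/32.1 + 12.3×0.65 + 15 = 37.014 cmH2O; new PIP = 37.014 + (6.765) = 43.779 cmH2O.

43.8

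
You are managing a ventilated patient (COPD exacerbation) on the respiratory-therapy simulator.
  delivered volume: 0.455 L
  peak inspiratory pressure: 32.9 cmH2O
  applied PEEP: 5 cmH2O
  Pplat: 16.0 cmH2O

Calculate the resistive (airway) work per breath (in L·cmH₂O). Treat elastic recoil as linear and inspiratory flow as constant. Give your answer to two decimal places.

7.69

With constant inspiratory flow the resistive pressure is constant at PIP − Pplat = 32.9 − 16.0 = 16.9 cmH2O, so resistive work = 16.9 × 0.455 = 7.69 L·cmH2O.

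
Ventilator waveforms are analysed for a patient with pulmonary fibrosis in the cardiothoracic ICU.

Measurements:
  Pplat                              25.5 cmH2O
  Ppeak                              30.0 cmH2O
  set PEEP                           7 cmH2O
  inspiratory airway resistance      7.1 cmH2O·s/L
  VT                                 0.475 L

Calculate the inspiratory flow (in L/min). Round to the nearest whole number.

38

flow = (PIP − Pplat) / Raw = (30.0 − 25.5) / 7.1 = 0.6338 L/s × 60 = 38.028 L/min.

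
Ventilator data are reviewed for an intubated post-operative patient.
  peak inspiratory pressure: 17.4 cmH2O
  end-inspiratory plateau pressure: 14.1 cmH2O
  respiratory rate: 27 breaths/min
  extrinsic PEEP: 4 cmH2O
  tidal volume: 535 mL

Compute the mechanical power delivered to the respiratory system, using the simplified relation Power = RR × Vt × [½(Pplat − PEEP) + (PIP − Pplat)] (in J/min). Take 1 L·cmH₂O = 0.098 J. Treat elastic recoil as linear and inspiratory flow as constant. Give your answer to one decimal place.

Per-breath work = Vt × [½(Pplat−PEEP) + (PIP−Pplat)] = 0.535 × [0.5×10.1 + 3.3] = 0.535 × 8.35 = 4.467 L·cmH2O.
Power = 27 × 4.467 = 120.61 L·cmH2O/min.
× 0.098 J/(L·cmH2O) → 11.82 J/min.

11.8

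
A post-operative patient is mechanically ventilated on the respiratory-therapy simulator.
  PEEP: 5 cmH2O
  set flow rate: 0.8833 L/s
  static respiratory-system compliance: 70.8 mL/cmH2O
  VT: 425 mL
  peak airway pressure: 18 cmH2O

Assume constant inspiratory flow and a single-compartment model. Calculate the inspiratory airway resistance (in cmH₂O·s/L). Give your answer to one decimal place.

7.9

Equation of motion (constant flow): PIP = Vt/C + R·V̇ + PEEP.
R·V̇ = PIP − Vt/C − PEEP = 18 − 425/70.8 − 5 = 18 − 6.003 − 5 = 6.997 cmH2O.
R = 6.997 / 0.8833 = 7.921 cmH2O·s/L.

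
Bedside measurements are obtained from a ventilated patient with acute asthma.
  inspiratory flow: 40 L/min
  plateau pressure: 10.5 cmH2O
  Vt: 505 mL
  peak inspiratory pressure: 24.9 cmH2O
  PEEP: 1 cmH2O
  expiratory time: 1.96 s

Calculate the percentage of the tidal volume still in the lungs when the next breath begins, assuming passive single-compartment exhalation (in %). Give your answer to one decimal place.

18.1

Flow: 40 L/min ÷ 60 = 0.6667 L/s.
R = (PIP − Pplat)/V̇ = (24.9 − 10.5) / 0.6667 = 14.4/0.6667 = 21.599 cmH2O·s/L.
C = Vt/(Pplat − PEEP) = 505.0 / (10.5 − 1) = 505.0/9.5 = 53.158 mL/cmH2O.
τ = R × C = 21.599 × 0.05316 L/cmH2O = 1.148 s.
Fraction remaining at end-expiration = e^(−Te/τ) = e^(−1.96/1.148) = 0.1814 → 18.14%.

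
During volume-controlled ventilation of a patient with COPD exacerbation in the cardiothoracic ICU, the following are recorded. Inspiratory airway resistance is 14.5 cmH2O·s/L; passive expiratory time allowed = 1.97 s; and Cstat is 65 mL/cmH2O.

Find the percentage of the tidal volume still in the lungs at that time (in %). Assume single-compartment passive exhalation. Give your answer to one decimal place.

12.4

τ = R × C = 14.5 × 65 mL/cmH2O = 14.5 × 0.065 L/cmH2O = 0.9425 s.
Passive exhalation: V(t)/V₀ = e^(−t/τ) = e^(−1.97/0.9425) = 0.1237.
Fraction remaining = 0.1237 → 12.37%.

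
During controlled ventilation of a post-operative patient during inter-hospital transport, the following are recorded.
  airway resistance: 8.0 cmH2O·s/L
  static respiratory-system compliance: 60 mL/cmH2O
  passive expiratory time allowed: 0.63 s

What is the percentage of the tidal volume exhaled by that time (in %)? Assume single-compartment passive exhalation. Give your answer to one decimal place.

73.1

τ = R × C = 8.0 × 60 mL/cmH2O = 8.0 × 0.060 L/cmH2O = 0.48 s.
Passive exhalation: V(t)/V₀ = e^(−t/τ) = e^(−0.63/0.48) = 0.2691.
Fraction exhaled = 1 − 0.2691 = 0.7309 → 73.09%.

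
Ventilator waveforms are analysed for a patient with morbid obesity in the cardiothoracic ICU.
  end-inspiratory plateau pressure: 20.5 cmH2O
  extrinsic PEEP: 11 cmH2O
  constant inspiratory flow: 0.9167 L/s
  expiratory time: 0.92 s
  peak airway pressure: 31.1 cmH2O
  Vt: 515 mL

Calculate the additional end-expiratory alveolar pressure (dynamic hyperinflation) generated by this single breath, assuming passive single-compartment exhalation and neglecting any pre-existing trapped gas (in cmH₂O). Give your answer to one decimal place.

2.2

R = (PIP − Pplat)/V̇ = (31.1 − 20.5) / 0.9167 = 10.6/0.9167 = 11.563 cmH2O·s/L.
C = Vt/(Pplat − PEEP) = 515.0 / (20.5 − 11) = 515.0/9.5 = 54.211 mL/cmH2O.
τ = R × C = 11.563 × 0.05421 L/cmH2O = 0.6268 s.
Fraction remaining = e^(−Te/τ) = e^(−0.92/0.6268) = 0.2304; trapped volume = 515.0 × 0.2304 = 118.66 mL.
Additional alveolar pressure from trapping ≈ V_trapped / C = 118.66 / 54.211 = 2.189 cmH2O.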